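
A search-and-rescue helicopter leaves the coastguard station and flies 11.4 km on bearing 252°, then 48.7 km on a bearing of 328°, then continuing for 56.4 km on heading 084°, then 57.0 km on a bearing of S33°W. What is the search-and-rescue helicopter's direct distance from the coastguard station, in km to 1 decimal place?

12.3 km

Leg 1 (252°, 11.4 km): east 11.4 sin 252° = -10.84, north 11.4 cos 252° = -3.52
Leg 2 (328°, 48.7 km): east 48.7 sin 328° = -25.81, north 48.7 cos 328° = 41.30
Leg 3 (084°, 56.4 km): east 56.4 sin 84° = 56.09, north 56.4 cos 84° = 5.90
Leg 4 (S33°W, 57.0 km): east 57.0 sin 213° = -31.04, north 57.0 cos 213° = -47.80
Net: -11.60 east, -4.13 north. Distance = √((-11.60)² + (-4.13)²) = 12.316 km.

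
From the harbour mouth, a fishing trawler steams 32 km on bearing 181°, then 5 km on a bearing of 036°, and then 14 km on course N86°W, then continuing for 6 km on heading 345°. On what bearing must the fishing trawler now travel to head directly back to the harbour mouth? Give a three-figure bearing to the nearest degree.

Leg 1 (181°, 32 km): east 32 sin 181° = -0.56, north 32 cos 181° = -32.00
Leg 2 (036°, 5 km): east 5 sin 36° = 2.94, north 5 cos 36° = 4.05
Leg 3 (N86°W, 14 km): east 14 sin 274° = -13.97, north 14 cos 274° = 0.98
Leg 4 (345°, 6 km): east 6 sin 345° = -1.55, north 6 cos 345° = 5.80
Net displacement: -13.14 east, -21.18 north. Direction back to start is (13.14, 21.18): bearing = atan2(13.14, 21.18) mod 360° = 31.81° ≈ 032°.

032°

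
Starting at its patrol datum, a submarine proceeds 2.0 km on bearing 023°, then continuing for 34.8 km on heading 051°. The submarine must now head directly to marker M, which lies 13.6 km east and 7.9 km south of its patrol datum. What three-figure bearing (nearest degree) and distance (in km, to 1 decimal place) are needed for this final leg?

Leg 1 (023°, 2.0 km): east 2.0 sin 23° = 0.78, north 2.0 cos 23° = 1.84
Leg 2 (051°, 34.8 km): east 34.8 sin 51° = 27.04, north 34.8 cos 51° = 21.90
Current position: (27.83, 23.74). Target: (13.6, -7.9). Remaining: Δeast = -14.23, Δnorth = -31.64.
Bearing = atan2(-14.23, -31.64) mod 360° = 204.21°; distance = √((-14.23)² + (-31.64)²) = 34.692 km.

204°, 34.7 km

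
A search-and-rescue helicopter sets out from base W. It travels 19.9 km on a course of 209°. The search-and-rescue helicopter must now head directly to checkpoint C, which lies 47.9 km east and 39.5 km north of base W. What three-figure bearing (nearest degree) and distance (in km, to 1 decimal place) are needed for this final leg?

045°, 80.9 km

Leg 1 (209°, 19.9 km): east 19.9 sin 209° = -9.65, north 19.9 cos 209° = -17.40
Current position: (-9.65, -17.40). Target: (47.9, 39.5). Remaining: Δeast = 57.55, Δnorth = 56.90.
Bearing = atan2(57.55, 56.90) mod 360° = 45.32°; distance = √((57.55)² + (56.90)²) = 80.932 km.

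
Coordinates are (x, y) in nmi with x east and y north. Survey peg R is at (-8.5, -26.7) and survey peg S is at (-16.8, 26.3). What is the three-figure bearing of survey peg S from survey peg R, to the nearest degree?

Δeast = -16.8 − -8.5 = -8.30; Δnorth = 26.3 − -26.7 = 53.00.
Bearing = atan2(Δeast, Δnorth) mod 360° = 351.10° ≈ 351°.

351°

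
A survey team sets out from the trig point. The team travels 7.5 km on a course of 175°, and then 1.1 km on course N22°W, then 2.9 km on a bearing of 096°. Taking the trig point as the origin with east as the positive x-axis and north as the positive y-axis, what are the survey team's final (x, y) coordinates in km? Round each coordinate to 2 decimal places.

(3.13, -6.75)

Leg 1 (175°, 7.5 km): east 7.5 sin 175° = 0.65, north 7.5 cos 175° = -7.47
Leg 2 (N22°W, 1.1 km): east 1.1 sin 338° = -0.41, north 1.1 cos 338° = 1.02
Leg 3 (096°, 2.9 km): east 2.9 sin 96° = 2.88, north 2.9 cos 96° = -0.30
Summing: 3.13 km east, -6.75 km north → (3.13, -6.75).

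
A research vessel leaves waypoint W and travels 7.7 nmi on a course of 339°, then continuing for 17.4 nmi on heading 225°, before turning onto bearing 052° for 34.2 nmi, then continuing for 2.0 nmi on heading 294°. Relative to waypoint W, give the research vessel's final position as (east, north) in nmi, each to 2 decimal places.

Leg 1 (339°, 7.7 nmi): east 7.7 sin 339° = -2.76, north 7.7 cos 339° = 7.19
Leg 2 (225°, 17.4 nmi): east 17.4 sin 225° = -12.30, north 17.4 cos 225° = -12.30
Leg 3 (052°, 34.2 nmi): east 34.2 sin 52° = 26.95, north 34.2 cos 52° = 21.06
Leg 4 (294°, 2.0 nmi): east 2.0 sin 294° = -1.83, north 2.0 cos 294° = 0.81
Summing: 10.06 nmi east, 16.75 nmi north → (10.06, 16.75).

(10.06, 16.75)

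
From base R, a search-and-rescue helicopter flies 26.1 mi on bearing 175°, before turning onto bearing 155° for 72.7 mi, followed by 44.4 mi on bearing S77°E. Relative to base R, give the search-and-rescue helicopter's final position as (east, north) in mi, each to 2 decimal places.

(76.26, -101.88)

Leg 1 (175°, 26.1 mi): east 26.1 sin 175° = 2.27, north 26.1 cos 175° = -26.00
Leg 2 (155°, 72.7 mi): east 72.7 sin 155° = 30.72, north 72.7 cos 155° = -65.89
Leg 3 (S77°E, 44.4 mi): east 44.4 sin 103° = 43.26, north 44.4 cos 103° = -9.99
Summing: 76.26 mi east, -101.88 mi north → (76.26, -101.88).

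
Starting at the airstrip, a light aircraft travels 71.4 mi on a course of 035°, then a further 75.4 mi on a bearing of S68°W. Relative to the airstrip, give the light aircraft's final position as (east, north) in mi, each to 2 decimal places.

Leg 1 (035°, 71.4 mi): east 71.4 sin 35° = 40.95, north 71.4 cos 35° = 58.49
Leg 2 (S68°W, 75.4 mi): east 75.4 sin 248° = -69.91, north 75.4 cos 248° = -28.25
Summing: -28.96 mi east, 30.24 mi north → (-28.96, 30.24).

(-28.96, 30.24)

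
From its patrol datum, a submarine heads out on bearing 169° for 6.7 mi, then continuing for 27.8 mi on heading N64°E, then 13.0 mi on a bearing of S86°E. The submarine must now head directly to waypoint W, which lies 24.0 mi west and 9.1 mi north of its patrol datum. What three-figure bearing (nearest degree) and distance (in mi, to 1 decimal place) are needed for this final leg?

Leg 1 (169°, 6.7 mi): east 6.7 sin 169° = 1.28, north 6.7 cos 169° = -6.58
Leg 2 (N64°E, 27.8 mi): east 27.8 sin 64° = 24.99, north 27.8 cos 64° = 12.19
Leg 3 (S86°E, 13.0 mi): east 13.0 sin 94° = 12.97, north 13.0 cos 94° = -0.91
Current position: (39.23, 4.70). Target: (-24.0, 9.1). Remaining: Δeast = -63.23, Δnorth = 4.40.
Bearing = atan2(-63.23, 4.40) mod 360° = 273.98°; distance = √((-63.23)² + (4.40)²) = 63.386 mi.

274°, 63.4 mi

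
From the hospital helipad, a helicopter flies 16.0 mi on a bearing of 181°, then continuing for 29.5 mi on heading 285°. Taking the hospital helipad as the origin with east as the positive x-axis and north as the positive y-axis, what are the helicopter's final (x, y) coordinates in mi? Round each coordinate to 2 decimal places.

(-28.77, -8.36)

Leg 1 (181°, 16.0 mi): east 16.0 sin 181° = -0.28, north 16.0 cos 181° = -16.00
Leg 2 (285°, 29.5 mi): east 29.5 sin 285° = -28.49, north 29.5 cos 285° = 7.64
Summing: -28.77 mi east, -8.36 mi north → (-28.77, -8.36).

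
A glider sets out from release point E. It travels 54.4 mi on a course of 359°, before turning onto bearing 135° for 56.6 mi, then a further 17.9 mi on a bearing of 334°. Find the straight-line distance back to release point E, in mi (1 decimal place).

Leg 1 (359°, 54.4 mi): east 54.4 sin 359° = -0.95, north 54.4 cos 359° = 54.39
Leg 2 (135°, 56.6 mi): east 56.6 sin 135° = 40.02, north 56.6 cos 135° = -40.02
Leg 3 (334°, 17.9 mi): east 17.9 sin 334° = -7.85, north 17.9 cos 334° = 16.09
Net: 31.23 east, 30.46 north. Distance = √((31.23)² + (30.46)²) = 43.620 mi.

43.6 mi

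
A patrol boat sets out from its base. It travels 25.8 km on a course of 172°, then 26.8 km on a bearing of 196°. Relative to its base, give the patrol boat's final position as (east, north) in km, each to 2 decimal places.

Leg 1 (172°, 25.8 km): east 25.8 sin 172° = 3.59, north 25.8 cos 172° = -25.55
Leg 2 (196°, 26.8 km): east 26.8 sin 196° = -7.39, north 26.8 cos 196° = -25.76
Summing: -3.80 km east, -51.31 km north → (-3.80, -51.31).

(-3.80, -51.31)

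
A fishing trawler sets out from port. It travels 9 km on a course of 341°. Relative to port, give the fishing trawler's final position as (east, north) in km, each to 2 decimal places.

(-2.93, 8.51)

Leg 1 (341°, 9 km): east 9 sin 341° = -2.93, north 9 cos 341° = 8.51
Summing: -2.93 km east, 8.51 km north → (-2.93, 8.51).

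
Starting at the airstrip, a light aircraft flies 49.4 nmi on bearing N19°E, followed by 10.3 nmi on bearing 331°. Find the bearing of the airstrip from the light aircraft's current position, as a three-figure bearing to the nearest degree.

191°

Leg 1 (N19°E, 49.4 nmi): east 49.4 sin 19° = 16.08, north 49.4 cos 19° = 46.71
Leg 2 (331°, 10.3 nmi): east 10.3 sin 331° = -4.99, north 10.3 cos 331° = 9.01
Net displacement: 11.09 east, 55.72 north. Direction back to start is (-11.09, -55.72): bearing = atan2(-11.09, -55.72) mod 360° = 191.26° ≈ 191°.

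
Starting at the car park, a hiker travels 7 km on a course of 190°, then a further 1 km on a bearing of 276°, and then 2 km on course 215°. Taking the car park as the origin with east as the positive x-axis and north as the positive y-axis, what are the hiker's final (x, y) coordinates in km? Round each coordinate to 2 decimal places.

Leg 1 (190°, 7 km): east 7 sin 190° = -1.22, north 7 cos 190° = -6.89
Leg 2 (276°, 1 km): east 1 sin 276° = -0.99, north 1 cos 276° = 0.10
Leg 3 (215°, 2 km): east 2 sin 215° = -1.15, north 2 cos 215° = -1.64
Summing: -3.36 km east, -8.43 km north → (-3.36, -8.43).

(-3.36, -8.43)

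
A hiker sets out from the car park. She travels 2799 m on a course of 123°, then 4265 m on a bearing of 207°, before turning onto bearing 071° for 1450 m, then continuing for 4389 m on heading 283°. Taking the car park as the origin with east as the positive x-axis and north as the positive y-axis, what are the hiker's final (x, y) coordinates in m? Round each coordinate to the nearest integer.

Leg 1 (123°, 2799 m): east 2799 sin 123° = 2347.44, north 2799 cos 123° = -1524.44
Leg 2 (207°, 4265 m): east 4265 sin 207° = -1936.27, north 4265 cos 207° = -3800.14
Leg 3 (071°, 1450 m): east 1450 sin 71° = 1371.00, north 1450 cos 71° = 472.07
Leg 4 (283°, 4389 m): east 4389 sin 283° = -4276.51, north 4389 cos 283° = 987.31
Summing: -2494.34 m east, -3865.20 m north → (-2494, -3865).

(-2494, -3865)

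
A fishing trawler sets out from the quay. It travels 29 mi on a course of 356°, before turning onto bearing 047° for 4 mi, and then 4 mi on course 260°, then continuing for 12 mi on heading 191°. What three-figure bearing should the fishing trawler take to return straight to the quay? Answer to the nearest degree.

Leg 1 (356°, 29 mi): east 29 sin 356° = -2.02, north 29 cos 356° = 28.93
Leg 2 (047°, 4 mi): east 4 sin 47° = 2.93, north 4 cos 47° = 2.73
Leg 3 (260°, 4 mi): east 4 sin 260° = -3.94, north 4 cos 260° = -0.69
Leg 4 (191°, 12 mi): east 12 sin 191° = -2.29, north 12 cos 191° = -11.78
Net displacement: -5.33 east, 19.18 north. Direction back to start is (5.33, -19.18): bearing = atan2(5.33, -19.18) mod 360° = 164.48° ≈ 164°.

164°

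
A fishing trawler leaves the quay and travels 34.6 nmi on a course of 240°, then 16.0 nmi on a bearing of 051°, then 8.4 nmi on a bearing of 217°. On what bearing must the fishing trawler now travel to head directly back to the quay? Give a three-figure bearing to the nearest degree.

058°

Leg 1 (240°, 34.6 nmi): east 34.6 sin 240° = -29.96, north 34.6 cos 240° = -17.30
Leg 2 (051°, 16.0 nmi): east 16.0 sin 51° = 12.43, north 16.0 cos 51° = 10.07
Leg 3 (217°, 8.4 nmi): east 8.4 sin 217° = -5.06, north 8.4 cos 217° = -6.71
Net displacement: -22.59 east, -13.94 north. Direction back to start is (22.59, 13.94): bearing = atan2(22.59, 13.94) mod 360° = 58.32° ≈ 058°.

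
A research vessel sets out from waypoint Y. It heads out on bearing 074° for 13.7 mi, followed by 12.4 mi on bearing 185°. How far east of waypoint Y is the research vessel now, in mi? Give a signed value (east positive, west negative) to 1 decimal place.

Leg 1 (074°, 13.7 mi): east 13.7 sin 74° = 13.17, north 13.7 cos 74° = 3.78
Leg 2 (185°, 12.4 mi): east 12.4 sin 185° = -1.08, north 12.4 cos 185° = -12.35
Net east component: 12.09 mi.

12.1 mi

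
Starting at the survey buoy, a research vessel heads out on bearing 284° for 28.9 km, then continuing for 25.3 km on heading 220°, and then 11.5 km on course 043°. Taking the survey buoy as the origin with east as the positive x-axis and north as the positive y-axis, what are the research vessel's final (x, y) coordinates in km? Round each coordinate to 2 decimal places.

(-36.46, -3.98)

Leg 1 (284°, 28.9 km): east 28.9 sin 284° = -28.04, north 28.9 cos 284° = 6.99
Leg 2 (220°, 25.3 km): east 25.3 sin 220° = -16.26, north 25.3 cos 220° = -19.38
Leg 3 (043°, 11.5 km): east 11.5 sin 43° = 7.84, north 11.5 cos 43° = 8.41
Summing: -36.46 km east, -3.98 km north → (-36.46, -3.98).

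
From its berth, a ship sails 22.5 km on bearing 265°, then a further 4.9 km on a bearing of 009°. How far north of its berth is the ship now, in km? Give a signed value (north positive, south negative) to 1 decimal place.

2.9 km

Leg 1 (265°, 22.5 km): east 22.5 sin 265° = -22.41, north 22.5 cos 265° = -1.96
Leg 2 (009°, 4.9 km): east 4.9 sin 9° = 0.77, north 4.9 cos 9° = 4.84
Net north component: 2.88 km.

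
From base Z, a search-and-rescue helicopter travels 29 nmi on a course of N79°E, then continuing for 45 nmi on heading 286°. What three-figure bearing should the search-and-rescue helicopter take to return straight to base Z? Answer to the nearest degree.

Leg 1 (N79°E, 29 nmi): east 29 sin 79° = 28.47, north 29 cos 79° = 5.53
Leg 2 (286°, 45 nmi): east 45 sin 286° = -43.26, north 45 cos 286° = 12.40
Net displacement: -14.79 east, 17.94 north. Direction back to start is (14.79, -17.94): bearing = atan2(14.79, -17.94) mod 360° = 140.49° ≈ 140°.

140°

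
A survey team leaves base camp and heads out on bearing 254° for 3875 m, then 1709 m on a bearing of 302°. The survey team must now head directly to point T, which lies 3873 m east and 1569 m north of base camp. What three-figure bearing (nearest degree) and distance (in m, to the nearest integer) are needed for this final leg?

079°, 9211 m

Leg 1 (254°, 3875 m): east 3875 sin 254° = -3724.89, north 3875 cos 254° = -1068.09
Leg 2 (302°, 1709 m): east 1709 sin 302° = -1449.31, north 1709 cos 302° = 905.63
Current position: (-5174.20, -162.46). Target: (3873, 1569). Remaining: Δeast = 9047.20, Δnorth = 1731.46.
Bearing = atan2(9047.20, 1731.46) mod 360° = 79.17°; distance = √((9047.20)² + (1731.46)²) = 9211.398 m.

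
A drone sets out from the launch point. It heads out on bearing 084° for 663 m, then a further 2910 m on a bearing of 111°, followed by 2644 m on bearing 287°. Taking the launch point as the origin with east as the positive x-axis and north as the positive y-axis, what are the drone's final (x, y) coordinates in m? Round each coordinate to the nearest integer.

(848, -201)

Leg 1 (084°, 663 m): east 663 sin 84° = 659.37, north 663 cos 84° = 69.30
Leg 2 (111°, 2910 m): east 2910 sin 111° = 2716.72, north 2910 cos 111° = -1042.85
Leg 3 (287°, 2644 m): east 2644 sin 287° = -2528.47, north 2644 cos 287° = 773.03
Summing: 847.62 m east, -200.52 m north → (848, -201).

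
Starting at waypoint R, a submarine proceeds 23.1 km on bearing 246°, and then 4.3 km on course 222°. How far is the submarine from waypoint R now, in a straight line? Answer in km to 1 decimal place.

Leg 1 (246°, 23.1 km): east 23.1 sin 246° = -21.10, north 23.1 cos 246° = -9.40
Leg 2 (222°, 4.3 km): east 4.3 sin 222° = -2.88, north 4.3 cos 222° = -3.20
Net: -23.98 east, -12.59 north. Distance = √((-23.98)² + (-12.59)²) = 27.085 km.

27.1 km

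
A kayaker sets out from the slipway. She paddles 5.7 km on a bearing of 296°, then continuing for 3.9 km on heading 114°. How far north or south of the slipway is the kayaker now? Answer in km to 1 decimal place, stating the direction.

0.9 km north

Leg 1 (296°, 5.7 km): east 5.7 sin 296° = -5.12, north 5.7 cos 296° = 2.50
Leg 2 (114°, 3.9 km): east 3.9 sin 114° = 3.56, north 3.9 cos 114° = -1.59
Net north component: 0.91 km.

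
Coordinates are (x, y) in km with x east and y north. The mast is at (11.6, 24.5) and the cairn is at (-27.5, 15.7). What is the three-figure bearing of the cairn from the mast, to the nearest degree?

Δeast = -27.5 − 11.6 = -39.10; Δnorth = 15.7 − 24.5 = -8.80.
Bearing = atan2(Δeast, Δnorth) mod 360° = 257.32° ≈ 257°.

257°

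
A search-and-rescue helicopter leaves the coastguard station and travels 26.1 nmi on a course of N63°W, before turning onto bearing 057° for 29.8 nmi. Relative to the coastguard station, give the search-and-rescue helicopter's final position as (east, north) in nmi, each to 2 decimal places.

(1.74, 28.08)

Leg 1 (N63°W, 26.1 nmi): east 26.1 sin 297° = -23.26, north 26.1 cos 297° = 11.85
Leg 2 (057°, 29.8 nmi): east 29.8 sin 57° = 24.99, north 29.8 cos 57° = 16.23
Summing: 1.74 nmi east, 28.08 nmi north → (1.74, 28.08).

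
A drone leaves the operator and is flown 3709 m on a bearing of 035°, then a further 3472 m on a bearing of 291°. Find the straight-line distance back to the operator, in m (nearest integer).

4425 m

Leg 1 (035°, 3709 m): east 3709 sin 35° = 2127.40, north 3709 cos 35° = 3038.23
Leg 2 (291°, 3472 m): east 3472 sin 291° = -3241.39, north 3472 cos 291° = 1244.25
Net: -1114.00 east, 4282.49 north. Distance = √((-1114.00)² + (4282.49)²) = 4425.008 m.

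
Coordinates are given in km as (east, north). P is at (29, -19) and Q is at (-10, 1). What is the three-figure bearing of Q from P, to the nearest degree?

Δeast = -10 − 29 = -39.00; Δnorth = 1 − -19 = 20.00.
Bearing = atan2(Δeast, Δnorth) mod 360° = 297.15° ≈ 297°.

297°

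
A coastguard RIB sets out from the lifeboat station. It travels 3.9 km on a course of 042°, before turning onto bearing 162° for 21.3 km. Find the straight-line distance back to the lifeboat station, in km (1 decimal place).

19.6 km

Leg 1 (042°, 3.9 km): east 3.9 sin 42° = 2.61, north 3.9 cos 42° = 2.90
Leg 2 (162°, 21.3 km): east 21.3 sin 162° = 6.58, north 21.3 cos 162° = -20.26
Net: 9.19 east, -17.36 north. Distance = √((9.19)² + (-17.36)²) = 19.643 km.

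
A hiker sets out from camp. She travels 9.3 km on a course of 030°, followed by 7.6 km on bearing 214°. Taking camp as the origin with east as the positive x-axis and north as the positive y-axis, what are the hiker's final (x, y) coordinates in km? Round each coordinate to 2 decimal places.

Leg 1 (030°, 9.3 km): east 9.3 sin 30° = 4.65, north 9.3 cos 30° = 8.05
Leg 2 (214°, 7.6 km): east 7.6 sin 214° = -4.25, north 7.6 cos 214° = -6.30
Summing: 0.40 km east, 1.75 km north → (0.40, 1.75).

(0.40, 1.75)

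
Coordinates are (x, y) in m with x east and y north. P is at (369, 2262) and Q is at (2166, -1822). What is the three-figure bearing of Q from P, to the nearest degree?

Δeast = 2166 − 369 = 1797.00; Δnorth = -1822 − 2262 = -4084.00.
Bearing = atan2(Δeast, Δnorth) mod 360° = 156.25° ≈ 156°.

156°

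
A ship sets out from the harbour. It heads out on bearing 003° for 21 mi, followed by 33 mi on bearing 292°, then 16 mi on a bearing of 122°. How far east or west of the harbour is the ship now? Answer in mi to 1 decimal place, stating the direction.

Leg 1 (003°, 21 mi): east 21 sin 3° = 1.10, north 21 cos 3° = 20.97
Leg 2 (292°, 33 mi): east 33 sin 292° = -30.60, north 33 cos 292° = 12.36
Leg 3 (122°, 16 mi): east 16 sin 122° = 13.57, north 16 cos 122° = -8.48
Net east component: -15.93 mi.

15.9 mi west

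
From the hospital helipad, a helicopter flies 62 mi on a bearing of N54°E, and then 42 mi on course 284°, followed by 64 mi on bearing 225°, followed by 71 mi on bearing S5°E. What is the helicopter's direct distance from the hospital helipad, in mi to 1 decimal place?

75.5 mi

Leg 1 (N54°E, 62 mi): east 62 sin 54° = 50.16, north 62 cos 54° = 36.44
Leg 2 (284°, 42 mi): east 42 sin 284° = -40.75, north 42 cos 284° = 10.16
Leg 3 (225°, 64 mi): east 64 sin 225° = -45.25, north 64 cos 225° = -45.25
Leg 4 (S5°E, 71 mi): east 71 sin 175° = 6.19, north 71 cos 175° = -70.73
Net: -29.66 east, -69.38 north. Distance = √((-29.66)² + (-69.38)²) = 75.455 mi.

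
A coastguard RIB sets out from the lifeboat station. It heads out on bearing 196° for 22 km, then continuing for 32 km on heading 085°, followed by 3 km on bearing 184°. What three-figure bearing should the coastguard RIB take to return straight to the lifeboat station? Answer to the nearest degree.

310°

Leg 1 (196°, 22 km): east 22 sin 196° = -6.06, north 22 cos 196° = -21.15
Leg 2 (085°, 32 km): east 32 sin 85° = 31.88, north 32 cos 85° = 2.79
Leg 3 (184°, 3 km): east 3 sin 184° = -0.21, north 3 cos 184° = -2.99
Net displacement: 25.60 east, -21.35 north. Direction back to start is (-25.60, 21.35): bearing = atan2(-25.60, 21.35) mod 360° = 309.82° ≈ 310°.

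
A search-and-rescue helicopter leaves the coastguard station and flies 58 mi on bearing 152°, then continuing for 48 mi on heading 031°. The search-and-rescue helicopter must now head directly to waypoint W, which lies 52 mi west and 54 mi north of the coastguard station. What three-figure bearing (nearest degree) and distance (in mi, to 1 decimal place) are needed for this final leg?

Leg 1 (152°, 58 mi): east 58 sin 152° = 27.23, north 58 cos 152° = -51.21
Leg 2 (031°, 48 mi): east 48 sin 31° = 24.72, north 48 cos 31° = 41.14
Current position: (51.95, -10.07). Target: (-52, 54). Remaining: Δeast = -103.95, Δnorth = 64.07.
Bearing = atan2(-103.95, 64.07) mod 360° = 301.65°; distance = √((-103.95)² + (64.07)²) = 122.108 mi.

302°, 122.1 mi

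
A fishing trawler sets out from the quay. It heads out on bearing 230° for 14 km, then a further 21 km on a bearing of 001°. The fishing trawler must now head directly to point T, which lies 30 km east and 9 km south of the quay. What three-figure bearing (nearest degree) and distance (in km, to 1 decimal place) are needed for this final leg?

Leg 1 (230°, 14 km): east 14 sin 230° = -10.72, north 14 cos 230° = -9.00
Leg 2 (001°, 21 km): east 21 sin 1° = 0.37, north 21 cos 1° = 21.00
Current position: (-10.36, 12.00). Target: (30, -9). Remaining: Δeast = 40.36, Δnorth = -21.00.
Bearing = atan2(40.36, -21.00) mod 360° = 117.49°; distance = √((40.36)² + (-21.00)²) = 45.494 km.

117°, 45.5 km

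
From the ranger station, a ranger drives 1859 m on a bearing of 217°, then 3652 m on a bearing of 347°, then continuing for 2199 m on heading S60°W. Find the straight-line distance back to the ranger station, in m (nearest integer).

Leg 1 (217°, 1859 m): east 1859 sin 217° = -1118.77, north 1859 cos 217° = -1484.66
Leg 2 (347°, 3652 m): east 3652 sin 347° = -821.52, north 3652 cos 347° = 3558.40
Leg 3 (S60°W, 2199 m): east 2199 sin 240° = -1904.39, north 2199 cos 240° = -1099.50
Net: -3844.69 east, 974.24 north. Distance = √((-3844.69)² + (974.24)²) = 3966.200 m.

3966 m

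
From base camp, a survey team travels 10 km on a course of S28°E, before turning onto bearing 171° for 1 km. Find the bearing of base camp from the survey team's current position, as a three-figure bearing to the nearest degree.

334°

Leg 1 (S28°E, 10 km): east 10 sin 152° = 4.69, north 10 cos 152° = -8.83
Leg 2 (171°, 1 km): east 1 sin 171° = 0.16, north 1 cos 171° = -0.99
Net displacement: 4.85 east, -9.82 north. Direction back to start is (-4.85, 9.82): bearing = atan2(-4.85, 9.82) mod 360° = 333.70° ≈ 334°.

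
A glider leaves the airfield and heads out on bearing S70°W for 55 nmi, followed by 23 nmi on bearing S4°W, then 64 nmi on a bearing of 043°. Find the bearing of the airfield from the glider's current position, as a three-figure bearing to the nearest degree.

Leg 1 (S70°W, 55 nmi): east 55 sin 250° = -51.68, north 55 cos 250° = -18.81
Leg 2 (S4°W, 23 nmi): east 23 sin 184° = -1.60, north 23 cos 184° = -22.94
Leg 3 (043°, 64 nmi): east 64 sin 43° = 43.65, north 64 cos 43° = 46.81
Net displacement: -9.64 east, 5.05 north. Direction back to start is (9.64, -5.05): bearing = atan2(9.64, -5.05) mod 360° = 117.66° ≈ 118°.

118°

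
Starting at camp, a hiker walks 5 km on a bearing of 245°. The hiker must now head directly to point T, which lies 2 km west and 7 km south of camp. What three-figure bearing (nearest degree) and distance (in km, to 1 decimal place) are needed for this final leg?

153°, 5.5 km

Leg 1 (245°, 5 km): east 5 sin 245° = -4.53, north 5 cos 245° = -2.11
Current position: (-4.53, -2.11). Target: (-2, -7). Remaining: Δeast = 2.53, Δnorth = -4.89.
Bearing = atan2(2.53, -4.89) mod 360° = 152.61°; distance = √((2.53)² + (-4.89)²) = 5.504 km.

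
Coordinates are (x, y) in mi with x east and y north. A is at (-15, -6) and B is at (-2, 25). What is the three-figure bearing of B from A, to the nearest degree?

023°

Δeast = -2 − -15 = 13.00; Δnorth = 25 − -6 = 31.00.
Bearing = atan2(Δeast, Δnorth) mod 360° = 22.75° ≈ 023°.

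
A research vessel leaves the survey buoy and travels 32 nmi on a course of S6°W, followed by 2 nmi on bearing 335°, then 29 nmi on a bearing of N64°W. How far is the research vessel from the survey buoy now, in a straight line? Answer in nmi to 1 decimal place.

34.9 nmi

Leg 1 (S6°W, 32 nmi): east 32 sin 186° = -3.34, north 32 cos 186° = -31.82
Leg 2 (335°, 2 nmi): east 2 sin 335° = -0.85, north 2 cos 335° = 1.81
Leg 3 (N64°W, 29 nmi): east 29 sin 296° = -26.07, north 29 cos 296° = 12.71
Net: -30.26 east, -17.30 north. Distance = √((-30.26)² + (-17.30)²) = 34.852 nmi.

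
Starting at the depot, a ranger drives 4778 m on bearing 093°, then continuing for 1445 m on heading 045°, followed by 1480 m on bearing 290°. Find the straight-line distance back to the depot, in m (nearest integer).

Leg 1 (093°, 4778 m): east 4778 sin 93° = 4771.45, north 4778 cos 93° = -250.06
Leg 2 (045°, 1445 m): east 1445 sin 45° = 1021.77, north 1445 cos 45° = 1021.77
Leg 3 (290°, 1480 m): east 1480 sin 290° = -1390.75, north 1480 cos 290° = 506.19
Net: 4402.48 east, 1277.90 north. Distance = √((4402.48)² + (1277.90)²) = 4584.192 m.

4584 m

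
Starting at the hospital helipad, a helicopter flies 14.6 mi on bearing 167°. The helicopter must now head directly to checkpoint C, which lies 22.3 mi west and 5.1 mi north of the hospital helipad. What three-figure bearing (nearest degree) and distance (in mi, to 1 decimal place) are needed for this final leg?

307°, 32.1 mi

Leg 1 (167°, 14.6 mi): east 14.6 sin 167° = 3.28, north 14.6 cos 167° = -14.23
Current position: (3.28, -14.23). Target: (-22.3, 5.1). Remaining: Δeast = -25.58, Δnorth = 19.33.
Bearing = atan2(-25.58, 19.33) mod 360° = 307.07°; distance = √((-25.58)² + (19.33)²) = 32.063 mi.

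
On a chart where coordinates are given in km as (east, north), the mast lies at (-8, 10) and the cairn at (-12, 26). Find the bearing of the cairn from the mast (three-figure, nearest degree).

346°

Δeast = -12 − -8 = -4.00; Δnorth = 26 − 10 = 16.00.
Bearing = atan2(Δeast, Δnorth) mod 360° = 345.96° ≈ 346°.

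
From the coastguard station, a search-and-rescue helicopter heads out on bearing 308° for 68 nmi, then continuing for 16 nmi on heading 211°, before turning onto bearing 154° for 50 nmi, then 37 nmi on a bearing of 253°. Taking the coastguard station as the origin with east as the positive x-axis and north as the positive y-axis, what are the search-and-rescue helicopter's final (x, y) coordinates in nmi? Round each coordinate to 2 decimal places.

Leg 1 (308°, 68 nmi): east 68 sin 308° = -53.58, north 68 cos 308° = 41.86
Leg 2 (211°, 16 nmi): east 16 sin 211° = -8.24, north 16 cos 211° = -13.71
Leg 3 (154°, 50 nmi): east 50 sin 154° = 21.92, north 50 cos 154° = -44.94
Leg 4 (253°, 37 nmi): east 37 sin 253° = -35.38, north 37 cos 253° = -10.82
Summing: -75.29 nmi east, -27.61 nmi north → (-75.29, -27.61).

(-75.29, -27.61)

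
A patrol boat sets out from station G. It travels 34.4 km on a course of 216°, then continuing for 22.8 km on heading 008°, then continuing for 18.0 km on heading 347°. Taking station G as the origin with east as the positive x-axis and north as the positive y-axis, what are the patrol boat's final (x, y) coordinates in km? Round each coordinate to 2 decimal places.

Leg 1 (216°, 34.4 km): east 34.4 sin 216° = -20.22, north 34.4 cos 216° = -27.83
Leg 2 (008°, 22.8 km): east 22.8 sin 8° = 3.17, north 22.8 cos 8° = 22.58
Leg 3 (347°, 18.0 km): east 18.0 sin 347° = -4.05, north 18.0 cos 347° = 17.54
Summing: -21.10 km east, 12.29 km north → (-21.10, 12.29).

(-21.10, 12.29)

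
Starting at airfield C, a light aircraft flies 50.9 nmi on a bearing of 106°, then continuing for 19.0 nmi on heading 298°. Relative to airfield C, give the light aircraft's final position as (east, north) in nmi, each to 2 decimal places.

Leg 1 (106°, 50.9 nmi): east 50.9 sin 106° = 48.93, north 50.9 cos 106° = -14.03
Leg 2 (298°, 19.0 nmi): east 19.0 sin 298° = -16.78, north 19.0 cos 298° = 8.92
Summing: 32.15 nmi east, -5.11 nmi north → (32.15, -5.11).

(32.15, -5.11)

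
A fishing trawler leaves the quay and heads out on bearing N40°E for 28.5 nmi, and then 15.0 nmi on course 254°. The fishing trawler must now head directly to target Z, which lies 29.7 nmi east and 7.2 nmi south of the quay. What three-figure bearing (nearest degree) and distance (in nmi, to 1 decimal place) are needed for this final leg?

Leg 1 (N40°E, 28.5 nmi): east 28.5 sin 40° = 18.32, north 28.5 cos 40° = 21.83
Leg 2 (254°, 15.0 nmi): east 15.0 sin 254° = -14.42, north 15.0 cos 254° = -4.13
Current position: (3.90, 17.70). Target: (29.7, -7.2). Remaining: Δeast = 25.80, Δnorth = -24.90.
Bearing = atan2(25.80, -24.90) mod 360° = 133.98°; distance = √((25.80)² + (-24.90)²) = 35.854 nmi.

134°, 35.9 nmi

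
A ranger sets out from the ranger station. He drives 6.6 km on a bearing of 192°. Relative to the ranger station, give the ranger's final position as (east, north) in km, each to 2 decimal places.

Leg 1 (192°, 6.6 km): east 6.6 sin 192° = -1.37, north 6.6 cos 192° = -6.46
Summing: -1.37 km east, -6.46 km north → (-1.37, -6.46).

(-1.37, -6.46)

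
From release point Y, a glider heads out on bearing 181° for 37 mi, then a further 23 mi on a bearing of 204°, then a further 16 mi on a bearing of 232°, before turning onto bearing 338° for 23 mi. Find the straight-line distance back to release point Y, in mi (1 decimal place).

56.0 mi

Leg 1 (181°, 37 mi): east 37 sin 181° = -0.65, north 37 cos 181° = -36.99
Leg 2 (204°, 23 mi): east 23 sin 204° = -9.35, north 23 cos 204° = -21.01
Leg 3 (232°, 16 mi): east 16 sin 232° = -12.61, north 16 cos 232° = -9.85
Leg 4 (338°, 23 mi): east 23 sin 338° = -8.62, north 23 cos 338° = 21.33
Net: -31.22 east, -46.53 north. Distance = √((-31.22)² + (-46.53)²) = 56.037 mi.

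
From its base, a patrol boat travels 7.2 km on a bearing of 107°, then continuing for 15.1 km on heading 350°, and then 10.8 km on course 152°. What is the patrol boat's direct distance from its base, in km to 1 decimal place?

Leg 1 (107°, 7.2 km): east 7.2 sin 107° = 6.89, north 7.2 cos 107° = -2.11
Leg 2 (350°, 15.1 km): east 15.1 sin 350° = -2.62, north 15.1 cos 350° = 14.87
Leg 3 (152°, 10.8 km): east 10.8 sin 152° = 5.07, north 10.8 cos 152° = -9.54
Net: 9.33 east, 3.23 north. Distance = √((9.33)² + (3.23)²) = 9.877 km.

9.9 km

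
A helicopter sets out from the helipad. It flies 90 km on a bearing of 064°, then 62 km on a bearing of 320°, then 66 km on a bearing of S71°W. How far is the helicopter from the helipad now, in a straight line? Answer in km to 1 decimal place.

Leg 1 (064°, 90 km): east 90 sin 64° = 80.89, north 90 cos 64° = 39.45
Leg 2 (320°, 62 km): east 62 sin 320° = -39.85, north 62 cos 320° = 47.49
Leg 3 (S71°W, 66 km): east 66 sin 251° = -62.40, north 66 cos 251° = -21.49
Net: -21.37 east, 65.46 north. Distance = √((-21.37)² + (65.46)²) = 68.859 km.

68.9 km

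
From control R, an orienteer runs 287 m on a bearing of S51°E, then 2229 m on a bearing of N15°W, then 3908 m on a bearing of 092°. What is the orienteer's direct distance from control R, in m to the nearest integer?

3998 m

Leg 1 (S51°E, 287 m): east 287 sin 129° = 223.04, north 287 cos 129° = -180.61
Leg 2 (N15°W, 2229 m): east 2229 sin 345° = -576.91, north 2229 cos 345° = 2153.05
Leg 3 (092°, 3908 m): east 3908 sin 92° = 3905.62, north 3908 cos 92° = -136.39
Net: 3551.75 east, 1836.05 north. Distance = √((3551.75)² + (1836.05)²) = 3998.251 m.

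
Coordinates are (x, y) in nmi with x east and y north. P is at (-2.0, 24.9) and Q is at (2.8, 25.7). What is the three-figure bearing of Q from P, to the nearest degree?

Δeast = 2.8 − -2.0 = 4.80; Δnorth = 25.7 − 24.9 = 0.80.
Bearing = atan2(Δeast, Δnorth) mod 360° = 80.54° ≈ 081°.

081°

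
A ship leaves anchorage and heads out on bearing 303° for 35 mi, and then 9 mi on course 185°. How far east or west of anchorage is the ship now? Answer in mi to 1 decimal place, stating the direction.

Leg 1 (303°, 35 mi): east 35 sin 303° = -29.35, north 35 cos 303° = 19.06
Leg 2 (185°, 9 mi): east 9 sin 185° = -0.78, north 9 cos 185° = -8.97
Net east component: -30.14 mi.

30.1 mi west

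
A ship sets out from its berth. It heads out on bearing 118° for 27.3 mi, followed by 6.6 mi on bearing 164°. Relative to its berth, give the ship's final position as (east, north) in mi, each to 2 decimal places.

(25.92, -19.16)

Leg 1 (118°, 27.3 mi): east 27.3 sin 118° = 24.10, north 27.3 cos 118° = -12.82
Leg 2 (164°, 6.6 mi): east 6.6 sin 164° = 1.82, north 6.6 cos 164° = -6.34
Summing: 25.92 mi east, -19.16 mi north → (25.92, -19.16).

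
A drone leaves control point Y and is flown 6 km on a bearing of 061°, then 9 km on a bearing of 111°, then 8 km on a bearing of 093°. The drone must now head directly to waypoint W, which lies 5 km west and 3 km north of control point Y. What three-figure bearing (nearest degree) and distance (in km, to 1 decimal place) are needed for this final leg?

278°, 26.9 km

Leg 1 (061°, 6 km): east 6 sin 61° = 5.25, north 6 cos 61° = 2.91
Leg 2 (111°, 9 km): east 9 sin 111° = 8.40, north 9 cos 111° = -3.23
Leg 3 (093°, 8 km): east 8 sin 93° = 7.99, north 8 cos 93° = -0.42
Current position: (21.64, -0.74). Target: (-5, 3). Remaining: Δeast = -26.64, Δnorth = 3.74.
Bearing = atan2(-26.64, 3.74) mod 360° = 277.98°; distance = √((-26.64)² + (3.74)²) = 26.900 km.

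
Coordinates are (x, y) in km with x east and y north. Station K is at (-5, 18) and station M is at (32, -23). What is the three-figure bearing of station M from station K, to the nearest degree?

Δeast = 32 − -5 = 37.00; Δnorth = -23 − 18 = -41.00.
Bearing = atan2(Δeast, Δnorth) mod 360° = 137.94° ≈ 138°.

138°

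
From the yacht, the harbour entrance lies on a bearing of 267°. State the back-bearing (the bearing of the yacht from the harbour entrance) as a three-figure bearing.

087°

Back-bearing = 267° − 180° = 087°.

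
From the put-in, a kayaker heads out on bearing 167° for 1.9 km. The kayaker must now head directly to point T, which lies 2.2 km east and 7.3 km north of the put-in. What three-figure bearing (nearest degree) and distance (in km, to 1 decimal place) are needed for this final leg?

011°, 9.3 km

Leg 1 (167°, 1.9 km): east 1.9 sin 167° = 0.43, north 1.9 cos 167° = -1.85
Current position: (0.43, -1.85). Target: (2.2, 7.3). Remaining: Δeast = 1.77, Δnorth = 9.15.
Bearing = atan2(1.77, 9.15) mod 360° = 10.96°; distance = √((1.77)² + (9.15)²) = 9.321 km.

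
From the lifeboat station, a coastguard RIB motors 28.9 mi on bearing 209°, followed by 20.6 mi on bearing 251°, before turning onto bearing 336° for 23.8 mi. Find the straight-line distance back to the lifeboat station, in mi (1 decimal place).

Leg 1 (209°, 28.9 mi): east 28.9 sin 209° = -14.01, north 28.9 cos 209° = -25.28
Leg 2 (251°, 20.6 mi): east 20.6 sin 251° = -19.48, north 20.6 cos 251° = -6.71
Leg 3 (336°, 23.8 mi): east 23.8 sin 336° = -9.68, north 23.8 cos 336° = 21.74
Net: -43.17 east, -10.24 north. Distance = √((-43.17)² + (-10.24)²) = 44.367 mi.

44.4 mi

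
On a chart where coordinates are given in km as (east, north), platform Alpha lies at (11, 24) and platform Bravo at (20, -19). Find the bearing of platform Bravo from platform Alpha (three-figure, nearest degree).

168°

Δeast = 20 − 11 = 9.00; Δnorth = -19 − 24 = -43.00.
Bearing = atan2(Δeast, Δnorth) mod 360° = 168.18° ≈ 168°.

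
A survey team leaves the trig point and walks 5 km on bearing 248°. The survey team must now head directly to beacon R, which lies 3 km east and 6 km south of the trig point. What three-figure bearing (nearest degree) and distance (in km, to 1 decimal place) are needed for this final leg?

Leg 1 (248°, 5 km): east 5 sin 248° = -4.64, north 5 cos 248° = -1.87
Current position: (-4.64, -1.87). Target: (3, -6). Remaining: Δeast = 7.64, Δnorth = -4.13.
Bearing = atan2(7.64, -4.13) mod 360° = 118.39°; distance = √((7.64)² + (-4.13)²) = 8.680 km.

118°, 8.7 km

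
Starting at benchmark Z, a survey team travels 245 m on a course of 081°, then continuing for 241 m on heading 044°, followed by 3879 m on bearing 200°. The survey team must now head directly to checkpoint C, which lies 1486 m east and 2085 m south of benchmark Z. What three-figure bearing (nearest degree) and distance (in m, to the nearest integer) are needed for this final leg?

061°, 2756 m

Leg 1 (081°, 245 m): east 245 sin 81° = 241.98, north 245 cos 81° = 38.33
Leg 2 (044°, 241 m): east 241 sin 44° = 167.41, north 241 cos 44° = 173.36
Leg 3 (200°, 3879 m): east 3879 sin 200° = -1326.70, north 3879 cos 200° = -3645.07
Current position: (-917.30, -3433.38). Target: (1486, -2085). Remaining: Δeast = 2403.30, Δnorth = 1348.38.
Bearing = atan2(2403.30, 1348.38) mod 360° = 60.71°; distance = √((2403.30)² + (1348.38)²) = 2755.718 m.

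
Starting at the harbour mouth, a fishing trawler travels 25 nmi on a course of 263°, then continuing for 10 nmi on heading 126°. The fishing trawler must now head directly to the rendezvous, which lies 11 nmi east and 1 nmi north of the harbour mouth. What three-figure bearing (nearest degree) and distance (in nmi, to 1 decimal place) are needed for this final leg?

070°, 29.4 nmi

Leg 1 (263°, 25 nmi): east 25 sin 263° = -24.81, north 25 cos 263° = -3.05
Leg 2 (126°, 10 nmi): east 10 sin 126° = 8.09, north 10 cos 126° = -5.88
Current position: (-16.72, -8.92). Target: (11, 1). Remaining: Δeast = 27.72, Δnorth = 9.92.
Bearing = atan2(27.72, 9.92) mod 360° = 70.30°; distance = √((27.72)² + (9.92)²) = 29.446 nmi.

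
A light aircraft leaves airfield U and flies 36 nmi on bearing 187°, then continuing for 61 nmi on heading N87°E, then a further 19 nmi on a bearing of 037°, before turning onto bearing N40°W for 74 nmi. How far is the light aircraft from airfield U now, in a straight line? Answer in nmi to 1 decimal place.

Leg 1 (187°, 36 nmi): east 36 sin 187° = -4.39, north 36 cos 187° = -35.73
Leg 2 (N87°E, 61 nmi): east 61 sin 87° = 60.92, north 61 cos 87° = 3.19
Leg 3 (037°, 19 nmi): east 19 sin 37° = 11.43, north 19 cos 37° = 15.17
Leg 4 (N40°W, 74 nmi): east 74 sin 320° = -47.57, north 74 cos 320° = 56.69
Net: 20.40 east, 39.32 north. Distance = √((20.40)² + (39.32)²) = 44.298 nmi.

44.3 nmi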